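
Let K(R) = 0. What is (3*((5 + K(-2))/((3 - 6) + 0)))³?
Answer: -125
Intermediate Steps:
(3*((5 + K(-2))/((3 - 6) + 0)))³ = (3*((5 + 0)/((3 - 6) + 0)))³ = (3*(5/(-3 + 0)))³ = (3*(5/(-3)))³ = (3*(5*(-⅓)))³ = (3*(-5/3))³ = (-5)³ = -125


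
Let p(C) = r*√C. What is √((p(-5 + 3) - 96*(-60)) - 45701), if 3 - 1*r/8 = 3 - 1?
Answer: √(-39941 + 8*I*√2) ≈ 0.028 + 199.85*I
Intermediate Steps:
r = 8 (r = 24 - 8*(3 - 1) = 24 - 8*2 = 24 - 16 = 8)
p(C) = 8*√C
√((p(-5 + 3) - 96*(-60)) - 45701) = √((8*√(-5 + 3) - 96*(-60)) - 45701) = √((8*√(-2) + 5760) - 45701) = √((8*(I*√2) + 5760) - 45701) = √((8*I*√2 + 5760) - 45701) = √((5760 + 8*I*√2) - 45701) = √(-39941 + 8*I*√2)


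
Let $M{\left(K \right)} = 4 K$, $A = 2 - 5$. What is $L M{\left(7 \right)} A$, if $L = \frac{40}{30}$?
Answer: $-112$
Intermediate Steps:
$A = -3$ ($A = 2 - 5 = -3$)
$L = \frac{4}{3}$ ($L = 40 \cdot \frac{1}{30} = \frac{4}{3} \approx 1.3333$)
$L M{\left(7 \right)} A = \frac{4 \cdot 4 \cdot 7}{3} \left(-3\right) = \frac{4}{3} \cdot 28 \left(-3\right) = \frac{112}{3} \left(-3\right) = -112$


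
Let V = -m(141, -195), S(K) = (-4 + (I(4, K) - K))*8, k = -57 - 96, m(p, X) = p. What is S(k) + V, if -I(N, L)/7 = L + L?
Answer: 18187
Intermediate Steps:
I(N, L) = -14*L (I(N, L) = -7*(L + L) = -14*L)
k = -153
S(K) = -32 - 120*K (S(K) = (-4 + (-14*K - K))*8 = (-4 - 15*K)*8 = -32 - 120*K)
V = -141 (V = -1*141 = -141)
S(k) + V = (-32 - 120*(-153)) - 141 = (-32 + 18360) - 141 = 18328 - 141 = 18187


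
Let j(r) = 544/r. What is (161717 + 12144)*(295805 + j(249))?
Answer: 12805903903529/249 ≈ 5.1429e+10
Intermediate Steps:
(161717 + 12144)*(295805 + j(249)) = (161717 + 12144)*(295805 + 544/249) = 173861*(295805 + 544*(1/249)) = 173861*(295805 + 544/249) = 173861*(73655989/249) = 12805903903529/249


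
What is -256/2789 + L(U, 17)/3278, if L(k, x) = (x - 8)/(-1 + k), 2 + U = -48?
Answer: -14274223/155419814 ≈ -0.091843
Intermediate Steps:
U = -50 (U = -2 - 48 = -50)
L(k, x) = (-8 + x)/(-1 + k)
-256/2789 + L(U, 17)/3278 = -256/2789 + ((-8 + 17)/(-1 - 50))/3278 = -256*1/2789 + (9/(-51))*(1/3278) = -256/2789 - 1/51*9*(1/3278) = -256/2789 - 3/17*1/3278 = -256/2789 - 3/55726 = -14274223/155419814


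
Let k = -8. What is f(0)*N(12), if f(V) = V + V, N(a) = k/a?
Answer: 0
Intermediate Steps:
N(a) = -8/a
f(V) = 2*V
f(0)*N(12) = (2*0)*(-8/12) = 0*(-8*1/12) = 0*(-⅔) = 0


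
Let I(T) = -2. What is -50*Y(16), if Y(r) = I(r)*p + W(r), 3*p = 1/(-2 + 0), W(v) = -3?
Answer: 400/3 ≈ 133.33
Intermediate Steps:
p = -⅙ (p = 1/(3*(-2 + 0)) = (⅓)/(-2) = (⅓)*(-½) = -⅙ ≈ -0.16667)
Y(r) = -8/3 (Y(r) = -2*(-⅙) - 3 = ⅓ - 3 = -8/3)
-50*Y(16) = -50*(-8/3) = 400/3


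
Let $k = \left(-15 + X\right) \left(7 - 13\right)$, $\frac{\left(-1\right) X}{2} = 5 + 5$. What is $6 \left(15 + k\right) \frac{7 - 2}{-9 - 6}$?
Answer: $-450$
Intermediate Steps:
$X = -20$ ($X = - 2 \left(5 + 5\right) = \left(-2\right) 10 = -20$)
$k = 210$ ($k = \left(-15 - 20\right) \left(7 - 13\right) = \left(-35\right) \left(-6\right) = 210$)
$6 \left(15 + k\right) \frac{7 - 2}{-9 - 6} = 6 \left(15 + 210\right) \frac{7 - 2}{-9 - 6} = 6 \cdot 225 \frac{5}{-15} = 1350 \cdot 5 \left(- \frac{1}{15}\right) = 1350 \left(- \frac{1}{3}\right) = -450$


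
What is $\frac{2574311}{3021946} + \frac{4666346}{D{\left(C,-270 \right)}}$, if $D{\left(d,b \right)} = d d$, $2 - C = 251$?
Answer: $\frac{14261055485627}{187363673946} \approx 76.114$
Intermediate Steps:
$C = -249$ ($C = 2 - 251 = -249$)
$D{\left(d,b \right)} = d^{2}$
$\frac{2574311}{3021946} + \frac{4666346}{D{\left(C,-270 \right)}} = \frac{2574311}{3021946} + \frac{4666346}{\left(-249\right)^{2}} = 2574311 \cdot \frac{1}{3021946} + \frac{4666346}{62001} = \frac{2574311}{3021946} + 4666346 \cdot \frac{1}{62001} = \frac{2574311}{3021946} + \frac{4666346}{62001} = \frac{14261055485627}{187363673946}$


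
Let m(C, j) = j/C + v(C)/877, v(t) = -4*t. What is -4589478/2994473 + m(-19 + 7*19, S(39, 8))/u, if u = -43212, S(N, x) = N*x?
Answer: -826181374045097/539036249579997 ≈ -1.5327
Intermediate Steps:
m(C, j) = -4*C/877 + j/C (m(C, j) = j/C - 4*C/877 = -4*C/877 + j/C)
-4589478/2994473 + m(-19 + 7*19, S(39, 8))/u = -4589478/2994473 + (-4*(-19 + 7*19)/877 + (39*8)/(-19 + 7*19))/(-43212) = -4589478*1/2994473 + (-4*(-19 + 133)/877 + 312/(-19 + 133))*(-1/43212) = -4589478/2994473 + (-4/877*114 + 312/114)*(-1/43212) = -4589478/2994473 + (-456/877 + 312*(1/114))*(-1/43212) = -4589478/2994473 + (-456/877 + 52/19)*(-1/43212) = -4589478/2994473 + (36940/16663)*(-1/43212) = -4589478/2994473 - 9235/180010389 = -826181374045097/539036249579997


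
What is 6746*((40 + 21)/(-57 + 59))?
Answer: 205753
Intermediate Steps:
6746*((40 + 21)/(-57 + 59)) = 6746*(61/2) = 205753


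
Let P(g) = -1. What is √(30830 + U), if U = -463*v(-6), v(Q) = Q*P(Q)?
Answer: 2*√7013 ≈ 167.49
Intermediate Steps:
v(Q) = -Q (v(Q) = Q*(-1) = -Q)
U = -2778 (U = -(-463)*(-6) = -463*6 = -2778)
√(30830 + U) = √(30830 - 2778) = √28052 = 2*√7013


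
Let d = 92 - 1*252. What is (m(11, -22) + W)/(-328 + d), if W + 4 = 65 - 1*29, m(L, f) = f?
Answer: -5/244 ≈ -0.020492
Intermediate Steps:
d = -160 (d = 92 - 252 = -160)
W = 32 (W = -4 + (65 - 1*29) = -4 + (65 - 29) = -4 + 36 = 32)
(m(11, -22) + W)/(-328 + d) = (-22 + 32)/(-328 - 160) = 10/(-488) = 10*(-1/488) = -5/244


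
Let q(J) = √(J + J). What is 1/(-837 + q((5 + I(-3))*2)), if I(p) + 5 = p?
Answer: -279/233527 - 2*I*√3/700581 ≈ -0.0011947 - 4.9446e-6*I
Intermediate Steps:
I(p) = -5 + p
q(J) = √2*√J (q(J) = √(2*J) = √2*√J)
1/(-837 + q((5 + I(-3))*2)) = 1/(-837 + √2*√((5 + (-5 - 3))*2)) = 1/(-837 + √2*√((5 - 8)*2)) = 1/(-837 + √2*√(-3*2)) = 1/(-837 + √2*√(-6)) = 1/(-837 + √2*(I*√6)) = 1/(-837 + 2*I*√3)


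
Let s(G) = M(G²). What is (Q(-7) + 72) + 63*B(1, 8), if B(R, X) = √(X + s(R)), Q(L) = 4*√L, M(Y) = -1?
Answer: 72 + √7*(63 + 4*I) ≈ 238.68 + 10.583*I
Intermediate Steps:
s(G) = -1
B(R, X) = √(-1 + X) (B(R, X) = √(X - 1) = √(-1 + X))
(Q(-7) + 72) + 63*B(1, 8) = (4*√(-7) + 72) + 63*√(-1 + 8) = (4*(I*√7) + 72) + 63*√7 = (4*I*√7 + 72) + 63*√7 = (72 + 4*I*√7) + 63*√7 = 72 + 63*√7 + 4*I*√7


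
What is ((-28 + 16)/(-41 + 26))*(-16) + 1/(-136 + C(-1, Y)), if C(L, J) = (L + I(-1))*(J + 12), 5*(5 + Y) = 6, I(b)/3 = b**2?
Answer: -38297/2990 ≈ -12.808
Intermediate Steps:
I(b) = 3*b**2
Y = -19/5 (Y = -5 + (1/5)*6 = -5 + 6/5 = -19/5 ≈ -3.8000)
C(L, J) = (3 + L)*(12 + J) (C(L, J) = (L + 3*(-1)**2)*(J + 12) = (L + 3*1)*(12 + J) = (L + 3)*(12 + J) = (3 + L)*(12 + J))
((-28 + 16)/(-41 + 26))*(-16) + 1/(-136 + C(-1, Y)) = ((-28 + 16)/(-41 + 26))*(-16) + 1/(-136 + (36 + 3*(-19/5) + 12*(-1) - 19/5*(-1))) = -12/(-15)*(-16) + 1/(-136 + (36 - 57/5 - 12 + 19/5)) = -12*(-1/15)*(-16) + 1/(-136 + 82/5) = (4/5)*(-16) + 1/(-598/5) = -64/5 - 5/598 = -38297/2990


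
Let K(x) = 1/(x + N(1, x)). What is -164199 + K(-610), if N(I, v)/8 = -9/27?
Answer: -301797765/1838 ≈ -1.6420e+5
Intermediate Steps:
N(I, v) = -8/3 (N(I, v) = 8*(-9/27) = 8*(-9*1/27) = 8*(-⅓) = -8/3)
K(x) = 1/(-8/3 + x) (K(x) = 1/(x - 8/3) = 1/(-8/3 + x))
-164199 + K(-610) = -164199 + 3/(-8 + 3*(-610)) = -164199 + 3/(-8 - 1830) = -164199 + 3/(-1838) = -164199 + 3*(-1/1838) = -164199 - 3/1838 = -301797765/1838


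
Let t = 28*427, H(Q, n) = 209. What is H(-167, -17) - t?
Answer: -11747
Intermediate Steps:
t = 11956
H(-167, -17) - t = 209 - 1*11956 = 209 - 11956 = -11747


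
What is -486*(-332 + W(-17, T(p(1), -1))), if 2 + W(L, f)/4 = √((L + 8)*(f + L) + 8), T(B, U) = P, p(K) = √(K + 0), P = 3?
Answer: 165240 - 1944*√134 ≈ 1.4274e+5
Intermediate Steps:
p(K) = √K
T(B, U) = 3
W(L, f) = -8 + 4*√(8 + (8 + L)*(L + f)) (W(L, f) = -8 + 4*√((L + 8)*(f + L) + 8) = -8 + 4*√((8 + L)*(L + f) + 8) = -8 + 4*√(8 + (8 + L)*(L + f)))
-486*(-332 + W(-17, T(p(1), -1))) = -486*(-332 + (-8 + 4*√(8 + (-17)² + 8*(-17) + 8*3 - 17*3))) = -486*(-332 + (-8 + 4*√(8 + 289 - 136 + 24 - 51))) = -486*(-332 + (-8 + 4*√134)) = -486*(-340 + 4*√134) = 165240 - 1944*√134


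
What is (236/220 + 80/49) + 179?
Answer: 489696/2695 ≈ 181.71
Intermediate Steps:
(236/220 + 80/49) + 179 = (236*(1/220) + 80*(1/49)) + 179 = (59/55 + 80/49) + 179 = 7291/2695 + 179 = 489696/2695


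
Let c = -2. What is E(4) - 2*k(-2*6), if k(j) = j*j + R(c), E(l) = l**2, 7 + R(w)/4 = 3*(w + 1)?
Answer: -192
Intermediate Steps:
R(w) = -16 + 12*w (R(w) = -28 + 4*(3*(w + 1)) = -28 + 4*(3*(1 + w)) = -28 + 4*(3 + 3*w) = -28 + (12 + 12*w) = -16 + 12*w)
k(j) = -40 + j**2 (k(j) = j*j + (-16 + 12*(-2)) = j**2 + (-16 - 24) = j**2 - 40 = -40 + j**2)
E(4) - 2*k(-2*6) = 4**2 - 2*(-40 + (-2*6)**2) = 16 - 2*(-40 + (-12)**2) = 16 - 2*(-40 + 144) = 16 - 2*104 = 16 - 208 = -192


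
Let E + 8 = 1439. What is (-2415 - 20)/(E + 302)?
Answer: -2435/1733 ≈ -1.4051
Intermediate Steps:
E = 1431 (E = -8 + 1439 = 1431)
(-2415 - 20)/(E + 302) = (-2415 - 20)/(1431 + 302) = -2435/1733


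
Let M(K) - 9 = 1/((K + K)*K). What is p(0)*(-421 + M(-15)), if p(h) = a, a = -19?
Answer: 3522581/450 ≈ 7828.0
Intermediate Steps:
p(h) = -19
M(K) = 9 + 1/(2*K²) (M(K) = 9 + 1/((K + K)*K) = 9 + 1/(((2*K))*K) = 9 + (1/(2*K))/K = 9 + 1/(2*K²))
p(0)*(-421 + M(-15)) = -19*(-421 + (9 + (½)/(-15)²)) = -19*(-421 + (9 + (½)*(1/225))) = -19*(-421 + (9 + 1/450)) = -19*(-421 + 4051/450) = -19*(-185399/450) = 3522581/450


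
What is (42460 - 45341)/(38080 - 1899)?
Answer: -2881/36181 ≈ -0.079627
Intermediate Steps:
(42460 - 45341)/(38080 - 1899) = -2881/36181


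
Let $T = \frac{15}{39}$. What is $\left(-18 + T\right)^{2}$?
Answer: $\frac{52441}{169} \approx 310.3$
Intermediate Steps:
$T = \frac{5}{13}$ ($T = 15 \cdot \frac{1}{39} = \frac{5}{13} \approx 0.38462$)
$\left(-18 + T\right)^{2} = \left(-18 + \frac{5}{13}\right)^{2} = \left(- \frac{229}{13}\right)^{2} = \frac{52441}{169}$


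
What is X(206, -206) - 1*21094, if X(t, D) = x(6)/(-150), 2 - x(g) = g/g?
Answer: -3164101/150 ≈ -21094.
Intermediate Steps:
x(g) = 1 (x(g) = 2 - g/g = 2 - 1*1 = 2 - 1 = 1)
X(t, D) = -1/150 (X(t, D) = 1/(-150) = 1*(-1/150) = -1/150)
X(206, -206) - 1*21094 = -1/150 - 1*21094 = -1/150 - 21094 = -3164101/150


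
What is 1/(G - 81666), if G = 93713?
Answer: 1/12047 ≈ 8.3008e-5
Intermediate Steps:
1/(G - 81666) = 1/(93713 - 81666) = 1/12047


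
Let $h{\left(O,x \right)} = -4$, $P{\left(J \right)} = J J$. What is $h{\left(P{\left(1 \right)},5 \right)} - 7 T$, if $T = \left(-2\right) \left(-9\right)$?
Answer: $-130$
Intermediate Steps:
$P{\left(J \right)} = J^{2}$
$T = 18$
$h{\left(P{\left(1 \right)},5 \right)} - 7 T = -4 - 126 = -130$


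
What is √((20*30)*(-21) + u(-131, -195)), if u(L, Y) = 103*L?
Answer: I*√26093 ≈ 161.53*I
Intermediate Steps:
√((20*30)*(-21) + u(-131, -195)) = √((20*30)*(-21) + 103*(-131)) = √(600*(-21) - 13493) = √(-12600 - 13493) = √(-26093) = I*√26093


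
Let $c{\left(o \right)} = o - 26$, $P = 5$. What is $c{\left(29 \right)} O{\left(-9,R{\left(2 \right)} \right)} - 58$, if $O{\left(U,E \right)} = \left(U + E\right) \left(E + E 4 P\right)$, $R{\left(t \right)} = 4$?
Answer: $-1318$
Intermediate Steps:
$O{\left(U,E \right)} = 21 E \left(E + U\right)$ ($O{\left(U,E \right)} = \left(U + E\right) \left(E + E 4 \cdot 5\right) = \left(E + U\right) \left(E + 4 E 5\right) = \left(E + U\right) \left(E + 20 E\right) = \left(E + U\right) 21 E = 21 E \left(E + U\right)$)
$c{\left(o \right)} = -26 + o$
$c{\left(29 \right)} O{\left(-9,R{\left(2 \right)} \right)} - 58 = \left(-26 + 29\right) 21 \cdot 4 \left(4 - 9\right) - 58 = 3 \cdot 21 \cdot 4 \left(-5\right) - 58 = 3 \left(-420\right) - 58 = -1260 - 58 = -1318$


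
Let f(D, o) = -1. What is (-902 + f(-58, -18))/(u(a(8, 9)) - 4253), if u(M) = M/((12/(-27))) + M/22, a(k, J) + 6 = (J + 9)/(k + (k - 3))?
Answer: 129129/606724 ≈ 0.21283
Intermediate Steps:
a(k, J) = -6 + (9 + J)/(-3 + 2*k) (a(k, J) = -6 + (J + 9)/(k + (k - 3)) = -6 + (9 + J)/(k + (-3 + k)) = -6 + (9 + J)/(-3 + 2*k))
u(M) = -97*M/44 (u(M) = M/((12*(-1/27))) + M*(1/22) = M/(-4/9) + M/22 = M*(-9/4) + M/22 = -9*M/4 + M/22 = -97*M/44)
(-902 + f(-58, -18))/(u(a(8, 9)) - 4253) = (-902 - 1)/(-97*(27 + 9 - 12*8)/(44*(-3 + 2*8)) - 4253) = -903/(-97*(27 + 9 - 96)/(44*(-3 + 16)) - 4253) = -903/(-97*(-60)/(44*13) - 4253) = -903/(-97*(-60)/572 - 4253) = -903/(-97/44*(-60/13) - 4253) = -903/(1455/143 - 4253) = -903/(-606724/143) = -903*(-143/606724) = 129129/606724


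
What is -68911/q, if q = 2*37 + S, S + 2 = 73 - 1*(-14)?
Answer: -68911/159 ≈ -433.40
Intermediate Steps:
S = 85 (S = -2 + (73 - 1*(-14)) = -2 + (73 + 14) = -2 + 87 = 85)
q = 159 (q = 2*37 + 85 = 74 + 85 = 159)
-68911/q = -68911/159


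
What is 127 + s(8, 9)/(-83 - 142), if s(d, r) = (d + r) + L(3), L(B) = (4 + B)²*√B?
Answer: 28558/225 - 49*√3/225 ≈ 126.55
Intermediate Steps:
L(B) = √B*(4 + B)²
s(d, r) = d + r + 49*√3 (s(d, r) = (d + r) + √3*(4 + 3)² = (d + r) + √3*7² = (d + r) + √3*49 = (d + r) + 49*√3 = d + r + 49*√3)
127 + s(8, 9)/(-83 - 142) = 127 + (8 + 9 + 49*√3)/(-83 - 142) = 127 + (17 + 49*√3)/(-225) = 127 - (17 + 49*√3)/225 = 127 + (-17/225 - 49*√3/225) = 28558/225 - 49*√3/225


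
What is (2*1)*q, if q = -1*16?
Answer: -32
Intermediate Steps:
q = -16
(2*1)*q = (2*1)*(-16) = 2*(-16) = -32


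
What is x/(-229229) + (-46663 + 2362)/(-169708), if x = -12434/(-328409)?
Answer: 6187412919851/23702718588692 ≈ 0.26104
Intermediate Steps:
x = 12434/328409 (x = -12434*(-1/328409) = 12434/328409 ≈ 0.037861)
x/(-229229) + (-46663 + 2362)/(-169708) = (12434/328409)/(-229229) + (-46663 + 2362)/(-169708) = (12434/328409)*(-1/229229) - 44301*(-1/169708) = -12434/75280866661 + 44301/169708 = 6187412919851/23702718588692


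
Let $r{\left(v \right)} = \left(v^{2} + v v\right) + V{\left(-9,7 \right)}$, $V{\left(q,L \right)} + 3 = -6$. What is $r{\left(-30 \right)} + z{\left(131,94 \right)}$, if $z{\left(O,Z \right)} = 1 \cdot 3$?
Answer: $1794$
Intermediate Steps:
$V{\left(q,L \right)} = -9$ ($V{\left(q,L \right)} = -3 - 6 = -9$)
$z{\left(O,Z \right)} = 3$
$r{\left(v \right)} = -9 + 2 v^{2}$ ($r{\left(v \right)} = \left(v^{2} + v v\right) - 9 = \left(v^{2} + v^{2}\right) - 9 = 2 v^{2} - 9 = -9 + 2 v^{2}$)
$r{\left(-30 \right)} + z{\left(131,94 \right)} = \left(-9 + 2 \left(-30\right)^{2}\right) + 3 = \left(-9 + 2 \cdot 900\right) + 3 = \left(-9 + 1800\right) + 3 = 1791 + 3 = 1794$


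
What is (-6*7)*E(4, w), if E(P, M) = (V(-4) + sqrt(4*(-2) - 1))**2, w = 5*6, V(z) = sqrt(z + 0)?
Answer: 1050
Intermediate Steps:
V(z) = sqrt(z)
w = 30
E(P, M) = -25 (E(P, M) = (sqrt(-4) + sqrt(4*(-2) - 1))**2 = (2*I + sqrt(-8 - 1))**2 = (2*I + sqrt(-9))**2 = (2*I + 3*I)**2 = (5*I)**2 = -25)
(-6*7)*E(4, w) = -6*7*(-25) = -42*(-25) = 1050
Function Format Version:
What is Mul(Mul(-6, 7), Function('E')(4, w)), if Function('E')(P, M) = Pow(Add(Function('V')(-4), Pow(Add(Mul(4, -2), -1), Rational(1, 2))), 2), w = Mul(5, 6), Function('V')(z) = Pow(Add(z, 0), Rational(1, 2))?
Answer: 1050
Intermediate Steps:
Function('V')(z) = Pow(z, Rational(1, 2))
w = 30
Function('E')(P, M) = -25 (Function('E')(P, M) = Pow(Add(Pow(-4, Rational(1, 2)), Pow(Add(Mul(4, -2), -1), Rational(1, 2))), 2) = Pow(Add(Mul(2, I), Pow(Add(-8, -1), Rational(1, 2))), 2) = Pow(Add(Mul(2, I), Pow(-9, Rational(1, 2))), 2) = Pow(Add(Mul(2, I), Mul(3, I)), 2) = Pow(Mul(5, I), 2) = -25)
Mul(Mul(-6, 7), Function('E')(4, w)) = Mul(Mul(-6, 7), -25) = Mul(-42, -25) = 1050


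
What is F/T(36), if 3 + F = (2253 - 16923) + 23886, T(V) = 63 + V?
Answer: 3071/33 ≈ 93.061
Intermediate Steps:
F = 9213 (F = -3 + ((2253 - 16923) + 23886) = -3 + (-14670 + 23886) = -3 + 9216 = 9213)
F/T(36) = 9213/(63 + 36) = 9213/99 = 9213*(1/99) = 3071/33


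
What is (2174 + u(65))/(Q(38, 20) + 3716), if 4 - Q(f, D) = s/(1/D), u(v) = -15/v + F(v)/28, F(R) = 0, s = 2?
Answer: 28259/47840 ≈ 0.59070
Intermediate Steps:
u(v) = -15/v (u(v) = -15/v + 0/28 = -15/v + 0*(1/28) = -15/v + 0 = -15/v)
Q(f, D) = 4 - 2*D (Q(f, D) = 4 - 2/(1/D) = 4 - 2*D)
(2174 + u(65))/(Q(38, 20) + 3716) = (2174 - 15/65)/((4 - 2*20) + 3716) = (2174 - 15*1/65)/((4 - 40) + 3716) = (2174 - 3/13)/(-36 + 3716) = (28259/13)/3680 = (28259/13)*(1/3680) = 28259/47840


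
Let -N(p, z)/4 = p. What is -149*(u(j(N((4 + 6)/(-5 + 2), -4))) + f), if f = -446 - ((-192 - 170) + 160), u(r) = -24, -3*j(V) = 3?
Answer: 39932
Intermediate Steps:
N(p, z) = -4*p
j(V) = -1 (j(V) = -⅓*3 = -1)
f = -244 (f = -446 - (-362 + 160) = -446 - 1*(-202) = -446 + 202 = -244)
-149*(u(j(N((4 + 6)/(-5 + 2), -4))) + f) = -149*(-24 - 244) = -149*(-268) = 39932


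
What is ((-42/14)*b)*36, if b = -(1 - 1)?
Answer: 0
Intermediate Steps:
b = 0 (b = -1*0 = 0)
((-42/14)*b)*36 = (-42/14*0)*36 = (-42*1/14*0)*36 = -3*0*36 = 0*36 = 0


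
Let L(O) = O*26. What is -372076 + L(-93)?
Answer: -374494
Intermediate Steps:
L(O) = 26*O
-372076 + L(-93) = -372076 + 26*(-93) = -372076 - 2418 = -374494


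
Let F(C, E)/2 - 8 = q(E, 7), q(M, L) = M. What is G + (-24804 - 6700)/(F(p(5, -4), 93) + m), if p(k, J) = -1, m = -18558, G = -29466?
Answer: -135211598/4589 ≈ -29464.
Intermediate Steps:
F(C, E) = 16 + 2*E
G + (-24804 - 6700)/(F(p(5, -4), 93) + m) = -29466 + (-24804 - 6700)/((16 + 2*93) - 18558) = -29466 - 31504/((16 + 186) - 18558) = -29466 - 31504/(202 - 18558) = -29466 - 31504/(-18356) = -29466 - 31504*(-1/18356) = -29466 + 7876/4589 = -135211598/4589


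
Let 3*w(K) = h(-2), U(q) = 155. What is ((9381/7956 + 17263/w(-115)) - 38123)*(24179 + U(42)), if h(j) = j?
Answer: -2065607200261/1326 ≈ -1.5578e+9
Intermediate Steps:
w(K) = -⅔ (w(K) = (⅓)*(-2) = -⅔)
((9381/7956 + 17263/w(-115)) - 38123)*(24179 + U(42)) = ((9381/7956 + 17263/(-⅔)) - 38123)*(24179 + 155) = ((9381*(1/7956) + 17263*(-3/2)) - 38123)*24334 = ((3127/2652 - 51789/2) - 38123)*24334 = (-68669087/2652 - 38123)*24334 = -169771283/2652*24334 = -2065607200261/1326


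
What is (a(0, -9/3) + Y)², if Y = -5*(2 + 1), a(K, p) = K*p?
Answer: 225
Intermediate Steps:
Y = -15 (Y = -5*3 = -15)
(a(0, -9/3) + Y)² = (0*(-9/3) - 15)² = (0*(-9*⅓) - 15)² = (0*(-3) - 15)² = (0 - 15)² = (-15)² = 225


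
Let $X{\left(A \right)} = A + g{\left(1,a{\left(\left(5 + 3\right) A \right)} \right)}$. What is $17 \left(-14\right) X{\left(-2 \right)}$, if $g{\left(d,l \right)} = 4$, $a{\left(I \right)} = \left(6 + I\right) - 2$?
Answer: $-476$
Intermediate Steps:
$a{\left(I \right)} = 4 + I$
$X{\left(A \right)} = 4 + A$ ($X{\left(A \right)} = A + 4 = 4 + A$)
$17 \left(-14\right) X{\left(-2 \right)} = 17 \left(-14\right) \left(4 - 2\right) = \left(-238\right) 2 = -476$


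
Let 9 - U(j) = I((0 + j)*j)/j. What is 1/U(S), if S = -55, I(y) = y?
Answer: 1/64 ≈ 0.015625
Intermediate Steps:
U(j) = 9 - j (U(j) = 9 - (0 + j)*j/j = 9 - j*j/j = 9 - j²/j = 9 - j)
1/U(S) = 1/(9 - 1*(-55)) = 1/(9 + 55) = 1/64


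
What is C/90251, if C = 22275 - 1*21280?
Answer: 995/90251 ≈ 0.011025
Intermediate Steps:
C = 995 (C = 22275 - 21280 = 995)
C/90251 = 995/90251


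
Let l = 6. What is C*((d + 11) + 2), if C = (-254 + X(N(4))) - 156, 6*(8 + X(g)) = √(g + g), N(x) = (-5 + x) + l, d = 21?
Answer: -14212 + 17*√10/3 ≈ -14194.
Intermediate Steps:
N(x) = 1 + x (N(x) = (-5 + x) + 6 = 1 + x)
X(g) = -8 + √2*√g/6 (X(g) = -8 + √(g + g)/6 = -8 + √(2*g)/6 = -8 + (√2*√g)/6 = -8 + √2*√g/6)
C = -418 + √10/6 (C = (-254 + (-8 + √2*√(1 + 4)/6)) - 156 = (-254 + (-8 + √2*√5/6)) - 156 = (-254 + (-8 + √10/6)) - 156 = (-262 + √10/6) - 156 = -418 + √10/6 ≈ -417.47)
C*((d + 11) + 2) = (-418 + √10/6)*((21 + 11) + 2) = (-418 + √10/6)*(32 + 2) = (-418 + √10/6)*34 = -14212 + 17*√10/3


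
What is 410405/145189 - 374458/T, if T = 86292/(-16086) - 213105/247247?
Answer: 5148575004568843747/85604281868193 ≈ 60144.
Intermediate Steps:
T = -589605837/94695601 (T = 86292*(-1/16086) - 213105*1/247247 = -14382/2681 - 213105/247247 = -589605837/94695601 ≈ -6.2263)
410405/145189 - 374458/T = 410405/145189 - 374458/(-589605837/94695601) = 410405*(1/145189) - 374458*(-94695601/589605837) = 410405/145189 + 35459525359258/589605837 = 5148575004568843747/85604281868193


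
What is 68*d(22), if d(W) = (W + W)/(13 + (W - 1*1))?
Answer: 88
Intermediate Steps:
d(W) = 2*W/(12 + W) (d(W) = (2*W)/(13 + (W - 1)) = (2*W)/(13 + (-1 + W)) = (2*W)/(12 + W) = 2*W/(12 + W))
68*d(22) = 68*(2*22/(12 + 22)) = 68*(2*22/34) = 68*(2*22*(1/34)) = 68*(22/17) = 88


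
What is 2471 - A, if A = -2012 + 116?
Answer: 4367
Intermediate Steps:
A = -1896
2471 - A = 2471 - 1*(-1896) = 2471 + 1896 = 4367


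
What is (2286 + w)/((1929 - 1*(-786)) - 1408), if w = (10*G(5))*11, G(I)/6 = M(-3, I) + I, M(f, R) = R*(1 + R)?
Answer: 25386/1307 ≈ 19.423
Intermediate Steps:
G(I) = 6*I + 6*I*(1 + I) (G(I) = 6*(I*(1 + I) + I) = 6*(I + I*(1 + I)) = 6*I + 6*I*(1 + I))
w = 23100 (w = (10*(6*5*(2 + 5)))*11 = (10*(6*5*7))*11 = (10*210)*11 = 2100*11 = 23100)
(2286 + w)/((1929 - 1*(-786)) - 1408) = (2286 + 23100)/((1929 - 1*(-786)) - 1408) = 25386/((1929 + 786) - 1408) = 25386/(2715 - 1408) = 25386/1307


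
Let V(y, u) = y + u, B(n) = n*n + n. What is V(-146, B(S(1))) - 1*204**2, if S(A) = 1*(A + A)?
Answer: -41756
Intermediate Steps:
S(A) = 2*A (S(A) = 1*(2*A) = 2*A)
B(n) = n + n**2 (B(n) = n**2 + n = n + n**2)
V(y, u) = u + y
V(-146, B(S(1))) - 1*204**2 = ((2*1)*(1 + 2*1) - 146) - 1*204**2 = (2*(1 + 2) - 146) - 1*41616 = (2*3 - 146) - 41616 = (6 - 146) - 41616 = -140 - 41616 = -41756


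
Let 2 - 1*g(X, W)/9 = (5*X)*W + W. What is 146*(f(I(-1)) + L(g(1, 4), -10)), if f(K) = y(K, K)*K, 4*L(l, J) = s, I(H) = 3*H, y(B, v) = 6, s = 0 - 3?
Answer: -5475/2 ≈ -2737.5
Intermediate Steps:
g(X, W) = 18 - 9*W - 45*W*X (g(X, W) = 18 - 9*((5*X)*W + W) = 18 - 9*(5*W*X + W) = 18 - 9*(W + 5*W*X) = 18 + (-9*W - 45*W*X) = 18 - 9*W - 45*W*X)
s = -3
L(l, J) = -¾ (L(l, J) = (¼)*(-3) = -¾)
f(K) = 6*K
146*(f(I(-1)) + L(g(1, 4), -10)) = 146*(6*(3*(-1)) - ¾) = 146*(6*(-3) - ¾) = 146*(-18 - ¾) = 146*(-75/4) = -5475/2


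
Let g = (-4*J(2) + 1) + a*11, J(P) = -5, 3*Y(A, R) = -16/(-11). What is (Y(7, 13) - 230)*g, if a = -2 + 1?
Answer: -75740/33 ≈ -2295.2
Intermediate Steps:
Y(A, R) = 16/33 (Y(A, R) = (-16/(-11))/3 = (-16*(-1/11))/3 = (1/3)*(16/11) = 16/33)
a = -1
g = 10 (g = (-4*(-5) + 1) - 1*11 = (20 + 1) - 11 = 21 - 11 = 10)
(Y(7, 13) - 230)*g = (16/33 - 230)*10 = -7574/33*10 = -75740/33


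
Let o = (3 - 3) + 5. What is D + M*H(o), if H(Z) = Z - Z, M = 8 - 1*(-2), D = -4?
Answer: -4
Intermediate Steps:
M = 10 (M = 8 + 2 = 10)
o = 5 (o = 0 + 5 = 5)
H(Z) = 0
D + M*H(o) = -4 + 10*0 = -4 + 0 = -4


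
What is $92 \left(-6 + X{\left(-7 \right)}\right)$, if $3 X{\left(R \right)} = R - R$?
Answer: $-552$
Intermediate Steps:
$X{\left(R \right)} = 0$ ($X{\left(R \right)} = \frac{R - R}{3} = \frac{1}{3} \cdot 0 = 0$)
$92 \left(-6 + X{\left(-7 \right)}\right) = 92 \left(-6 + 0\right) = 92 \left(-6\right) = -552$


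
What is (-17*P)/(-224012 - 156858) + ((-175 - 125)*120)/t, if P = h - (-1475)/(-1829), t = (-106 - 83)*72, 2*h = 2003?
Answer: 1715187737/637576380 ≈ 2.6902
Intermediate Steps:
h = 2003/2 (h = (½)*2003 = 2003/2 ≈ 1001.5)
t = -13608 (t = -189*72 = -13608)
P = 62043/62 (P = 2003/2 - (-1475)/(-1829) = 2003/2 - (-1475)*(-1)/1829 = 2003/2 - 1*25/31 = 2003/2 - 25/31 = 62043/62 ≈ 1000.7)
(-17*P)/(-224012 - 156858) + ((-175 - 125)*120)/t = (-17*62043/62)/(-224012 - 156858) + ((-175 - 125)*120)/(-13608) = -1054731/62/(-380870) - 300*120*(-1/13608) = -1054731/62*(-1/380870) - 36000*(-1/13608) = 1054731/23613940 + 500/189 = 1715187737/637576380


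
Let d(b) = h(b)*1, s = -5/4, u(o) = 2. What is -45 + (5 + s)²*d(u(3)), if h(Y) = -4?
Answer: -405/4 ≈ -101.25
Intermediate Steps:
s = -5/4 (s = -5*¼ = -5/4 ≈ -1.2500)
d(b) = -4 (d(b) = -4*1 = -4)
-45 + (5 + s)²*d(u(3)) = -45 + (5 - 5/4)²*(-4) = -45 + (15/4)²*(-4) = -45 + (225/16)*(-4) = -45 - 225/4 = -405/4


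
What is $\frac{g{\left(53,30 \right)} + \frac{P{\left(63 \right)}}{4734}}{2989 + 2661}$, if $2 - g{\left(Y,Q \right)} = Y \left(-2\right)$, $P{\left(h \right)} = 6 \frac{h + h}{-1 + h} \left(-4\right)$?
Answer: $\frac{88044}{4606445} \approx 0.019113$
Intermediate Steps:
$P{\left(h \right)} = - \frac{48 h}{-1 + h}$ ($P{\left(h \right)} = 6 \frac{2 h}{-1 + h} \left(-4\right) = \frac{12 h}{-1 + h} \left(-4\right) = - \frac{48 h}{-1 + h}$)
$g{\left(Y,Q \right)} = 2 + 2 Y$ ($g{\left(Y,Q \right)} = 2 - Y \left(-2\right) = 2 - - 2 Y = 2 + 2 Y$)
$\frac{g{\left(53,30 \right)} + \frac{P{\left(63 \right)}}{4734}}{2989 + 2661} = \frac{\left(2 + 2 \cdot 53\right) + \frac{\left(-48\right) 63 \frac{1}{-1 + 63}}{4734}}{2989 + 2661} = \frac{\left(2 + 106\right) + \left(-48\right) 63 \cdot \frac{1}{62} \cdot \frac{1}{4734}}{5650} = \left(108 + \left(-48\right) 63 \cdot \frac{1}{62} \cdot \frac{1}{4734}\right) \frac{1}{5650} = \left(108 - \frac{84}{8153}\right) \frac{1}{5650} = \frac{880440}{8153} \cdot \frac{1}{5650} = \frac{88044}{4606445}$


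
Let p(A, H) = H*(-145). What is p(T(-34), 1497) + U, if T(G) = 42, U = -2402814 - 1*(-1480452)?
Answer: -1139427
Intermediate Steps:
U = -922362 (U = -2402814 + 1480452 = -922362)
p(A, H) = -145*H
p(T(-34), 1497) + U = -145*1497 - 922362 = -217065 - 922362 = -1139427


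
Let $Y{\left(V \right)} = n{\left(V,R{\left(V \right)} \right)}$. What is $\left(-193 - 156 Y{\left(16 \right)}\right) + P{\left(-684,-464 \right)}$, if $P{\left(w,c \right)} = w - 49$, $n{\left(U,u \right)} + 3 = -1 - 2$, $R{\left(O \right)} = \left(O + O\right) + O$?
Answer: $10$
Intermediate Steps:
$R{\left(O \right)} = 3 O$ ($R{\left(O \right)} = 2 O + O = 3 O$)
$n{\left(U,u \right)} = -6$ ($n{\left(U,u \right)} = -3 - 3 = -6$)
$Y{\left(V \right)} = -6$
$P{\left(w,c \right)} = -49 + w$ ($P{\left(w,c \right)} = w - 49 = -49 + w$)
$\left(-193 - 156 Y{\left(16 \right)}\right) + P{\left(-684,-464 \right)} = \left(-193 - -936\right) - 733 = \left(-193 + 936\right) - 733 = 743 - 733 = 10$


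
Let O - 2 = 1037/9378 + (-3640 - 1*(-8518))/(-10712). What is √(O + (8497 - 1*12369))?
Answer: I*√67809221491014835/4185714 ≈ 62.212*I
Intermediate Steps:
O = 41569183/25114284 (O = 2 + (1037/9378 + (-3640 - 1*(-8518))/(-10712)) = 2 + (1037*(1/9378) + (-3640 + 8518)*(-1/10712)) = 2 + (1037/9378 + 4878*(-1/10712)) = 2 + (1037/9378 - 2439/5356) = 2 - 8659385/25114284 = 41569183/25114284 ≈ 1.6552)
√(O + (8497 - 1*12369)) = √(41569183/25114284 + (8497 - 1*12369)) = √(41569183/25114284 + (8497 - 12369)) = √(41569183/25114284 - 3872) = √(-97200938465/25114284) = I*√67809221491014835/4185714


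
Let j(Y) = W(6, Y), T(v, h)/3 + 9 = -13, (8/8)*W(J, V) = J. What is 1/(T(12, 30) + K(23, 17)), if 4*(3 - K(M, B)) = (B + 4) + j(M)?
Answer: -4/279 ≈ -0.014337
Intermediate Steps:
W(J, V) = J
T(v, h) = -66 (T(v, h) = -27 + 3*(-13) = -27 - 39 = -66)
j(Y) = 6
K(M, B) = ½ - B/4 (K(M, B) = 3 - ((B + 4) + 6)/4 = 3 - ((4 + B) + 6)/4 = 3 - (10 + B)/4 = 3 + (-5/2 - B/4) = ½ - B/4)
1/(T(12, 30) + K(23, 17)) = 1/(-66 + (½ - ¼*17)) = 1/(-66 + (½ - 17/4)) = 1/(-66 - 15/4) = 1/(-279/4) = -4/279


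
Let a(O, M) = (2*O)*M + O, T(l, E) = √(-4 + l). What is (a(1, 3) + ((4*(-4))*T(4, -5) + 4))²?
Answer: 121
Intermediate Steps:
a(O, M) = O + 2*M*O (a(O, M) = 2*M*O + O = O + 2*M*O)
(a(1, 3) + ((4*(-4))*T(4, -5) + 4))² = (1*(1 + 2*3) + ((4*(-4))*√(-4 + 4) + 4))² = (1*(1 + 6) + (-16*√0 + 4))² = (1*7 + (-16*0 + 4))² = (7 + (0 + 4))² = (7 + 4)² = 11² = 121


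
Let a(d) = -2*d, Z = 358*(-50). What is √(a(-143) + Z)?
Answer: I*√17614 ≈ 132.72*I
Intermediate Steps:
Z = -17900
√(a(-143) + Z) = √(-2*(-143) - 17900) = √(286 - 17900) = √(-17614) = I*√17614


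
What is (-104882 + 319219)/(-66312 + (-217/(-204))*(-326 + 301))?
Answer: -43724748/13533073 ≈ -3.2310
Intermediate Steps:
(-104882 + 319219)/(-66312 + (-217/(-204))*(-326 + 301)) = 214337/(-66312 - 217*(-1/204)*(-25)) = 214337/(-66312 + (217/204)*(-25)) = 214337/(-66312 - 5425/204) = 214337/(-13533073/204) = 214337*(-204/13533073) = -43724748/13533073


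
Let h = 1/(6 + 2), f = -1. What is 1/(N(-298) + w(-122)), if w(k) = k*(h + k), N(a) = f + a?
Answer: 4/58279 ≈ 6.8635e-5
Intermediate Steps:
N(a) = -1 + a
h = ⅛ (h = 1/8 = ⅛ ≈ 0.12500)
w(k) = k*(⅛ + k)
1/(N(-298) + w(-122)) = 1/((-1 - 298) - 122*(⅛ - 122)) = 1/(-299 - 122*(-975/8)) = 1/(-299 + 59475/4) = 1/(58279/4) = 4/58279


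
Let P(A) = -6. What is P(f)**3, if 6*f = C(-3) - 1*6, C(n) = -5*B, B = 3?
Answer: -216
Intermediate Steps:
C(n) = -15 (C(n) = -5*3 = -15)
f = -7/2 (f = (-15 - 1*6)/6 = (-15 - 6)/6 = (1/6)*(-21) = -7/2 ≈ -3.5000)
P(f)**3 = (-6)**3 = -216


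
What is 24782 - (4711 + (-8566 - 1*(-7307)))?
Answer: 21330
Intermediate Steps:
24782 - (4711 + (-8566 - 1*(-7307))) = 24782 - (4711 + (-8566 + 7307)) = 24782 - (4711 - 1259) = 24782 - 1*3452 = 24782 - 3452 = 21330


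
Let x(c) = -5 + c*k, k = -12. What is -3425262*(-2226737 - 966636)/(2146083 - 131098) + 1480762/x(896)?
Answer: 117658579539907012/21675193645 ≈ 5.4283e+6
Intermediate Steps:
x(c) = -5 - 12*c (x(c) = -5 + c*(-12) = -5 - 12*c)
-3425262*(-2226737 - 966636)/(2146083 - 131098) + 1480762/x(896) = -3425262*(-2226737 - 966636)/(2146083 - 131098) + 1480762/(-5 - 12*896) = -3425262/(2014985/(-3193373)) + 1480762/(-5 - 10752) = -3425262/(2014985*(-1/3193373)) + 1480762/(-10757) = -3425262/(-2014985/3193373) + 1480762*(-1/10757) = -3425262*(-3193373/2014985) - 1480762/10757 = 10938139188726/2014985 - 1480762/10757 = 117658579539907012/21675193645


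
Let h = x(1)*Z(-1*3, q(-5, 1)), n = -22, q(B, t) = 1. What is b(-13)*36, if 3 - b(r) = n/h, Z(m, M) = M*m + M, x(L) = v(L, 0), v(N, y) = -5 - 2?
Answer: 1152/7 ≈ 164.57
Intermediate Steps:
v(N, y) = -7
x(L) = -7
Z(m, M) = M + M*m
h = 14 (h = -7*(1 - 1*3) = -7*(1 - 3) = -7*(-2) = 14)
b(r) = 32/7 (b(r) = 3 - (-22)/14 = 3 - 1*(-11/7) = 3 + 11/7 = 32/7)
b(-13)*36 = (32/7)*36 = 1152/7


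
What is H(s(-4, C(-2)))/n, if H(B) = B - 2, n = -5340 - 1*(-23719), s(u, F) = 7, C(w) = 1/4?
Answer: 5/18379 ≈ 0.00027205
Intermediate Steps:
C(w) = ¼
n = 18379 (n = -5340 + 23719 = 18379)
H(B) = -2 + B
H(s(-4, C(-2)))/n = (-2 + 7)/18379 = 5*(1/18379) = 5/18379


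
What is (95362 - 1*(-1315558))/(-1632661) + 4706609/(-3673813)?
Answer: -12867753194509/5998091206393 ≈ -2.1453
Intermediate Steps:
(95362 - 1*(-1315558))/(-1632661) + 4706609/(-3673813) = (95362 + 1315558)*(-1/1632661) + 4706609*(-1/3673813) = 1410920*(-1/1632661) - 4706609/3673813 = -1410920/1632661 - 4706609/3673813 = -12867753194509/5998091206393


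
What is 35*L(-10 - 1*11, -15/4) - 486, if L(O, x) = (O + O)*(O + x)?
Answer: 71793/2 ≈ 35897.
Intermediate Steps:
L(O, x) = 2*O*(O + x) (L(O, x) = (2*O)*(O + x) = 2*O*(O + x))
35*L(-10 - 1*11, -15/4) - 486 = 35*(2*(-10 - 1*11)*((-10 - 1*11) - 15/4)) - 486 = 35*(2*(-10 - 11)*((-10 - 11) - 15*1/4)) - 486 = 35*(2*(-21)*(-21 - 15/4)) - 486 = 35*(2*(-21)*(-99/4)) - 486 = 35*(2079/2) - 486 = 72765/2 - 486 = 71793/2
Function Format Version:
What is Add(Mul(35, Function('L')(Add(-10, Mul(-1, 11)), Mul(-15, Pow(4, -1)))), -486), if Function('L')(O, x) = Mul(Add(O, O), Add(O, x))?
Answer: Rational(71793, 2) ≈ 35897.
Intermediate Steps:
Function('L')(O, x) = Mul(2, O, Add(O, x)) (Function('L')(O, x) = Mul(Mul(2, O), Add(O, x)) = Mul(2, O, Add(O, x)))
Add(Mul(35, Function('L')(Add(-10, Mul(-1, 11)), Mul(-15, Pow(4, -1)))), -486) = Add(Mul(35, Mul(2, Add(-10, Mul(-1, 11)), Add(Add(-10, Mul(-1, 11)), Mul(-15, Pow(4, -1))))), -486) = Add(Mul(35, Mul(2, Add(-10, -11), Add(Add(-10, -11), Mul(-15, Rational(1, 4))))), -486) = Add(Mul(35, Mul(2, -21, Add(-21, Rational(-15, 4)))), -486) = Add(Mul(35, Mul(2, -21, Rational(-99, 4))), -486) = Add(Mul(35, Rational(2079, 2)), -486) = Add(Rational(72765, 2), -486) = Rational(71793, 2)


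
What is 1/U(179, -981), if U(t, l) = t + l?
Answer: -1/802 ≈ -0.0012469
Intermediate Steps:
U(t, l) = l + t
1/U(179, -981) = 1/(-981 + 179) = 1/(-802) = -1/802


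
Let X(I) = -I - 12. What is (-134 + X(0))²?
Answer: 21316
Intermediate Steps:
X(I) = -12 - I
(-134 + X(0))² = (-134 + (-12 - 1*0))² = (-134 + (-12 + 0))² = (-134 - 12)² = (-146)² = 21316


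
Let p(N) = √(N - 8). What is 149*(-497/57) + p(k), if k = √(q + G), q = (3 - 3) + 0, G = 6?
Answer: -74053/57 + I*√(8 - √6) ≈ -1299.2 + 2.356*I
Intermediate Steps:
q = 0 (q = 0 + 0 = 0)
k = √6 (k = √(0 + 6) = √6 ≈ 2.4495)
p(N) = √(-8 + N)
149*(-497/57) + p(k) = 149*(-497/57) + √(-8 + √6) = -74053/57 + √(-8 + √6)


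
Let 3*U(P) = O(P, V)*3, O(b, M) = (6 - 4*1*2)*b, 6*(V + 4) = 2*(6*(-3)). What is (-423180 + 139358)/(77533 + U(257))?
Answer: -283822/77019 ≈ -3.6851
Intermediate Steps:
V = -10 (V = -4 + (2*(6*(-3)))/6 = -4 + (2*(-18))/6 = -4 + (1/6)*(-36) = -4 - 6 = -10)
O(b, M) = -2*b (O(b, M) = (6 - 4*2)*b = (6 - 8)*b = -2*b)
U(P) = -2*P (U(P) = (-2*P*3)/3 = (-6*P)/3 = -2*P)
(-423180 + 139358)/(77533 + U(257)) = (-423180 + 139358)/(77533 - 2*257) = -283822/(77533 - 514) = -283822/77019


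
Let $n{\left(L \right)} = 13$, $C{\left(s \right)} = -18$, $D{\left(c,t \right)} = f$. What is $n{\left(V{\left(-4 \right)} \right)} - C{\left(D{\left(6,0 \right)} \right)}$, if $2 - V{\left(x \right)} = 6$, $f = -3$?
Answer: $31$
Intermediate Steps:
$V{\left(x \right)} = -4$ ($V{\left(x \right)} = 2 - 6 = -4$)
$D{\left(c,t \right)} = -3$
$n{\left(V{\left(-4 \right)} \right)} - C{\left(D{\left(6,0 \right)} \right)} = 13 - -18 = 13 + 18 = 31$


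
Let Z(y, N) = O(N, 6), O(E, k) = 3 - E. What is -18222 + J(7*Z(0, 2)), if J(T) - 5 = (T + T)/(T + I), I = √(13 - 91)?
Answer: (-18217*√78 + 127505*I)/(√78 - 7*I) ≈ -18216.0 - 0.97358*I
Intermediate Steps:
I = I*√78 (I = √(-78) = I*√78 ≈ 8.8318*I)
Z(y, N) = 3 - N
J(T) = 5 + 2*T/(T + I*√78) (J(T) = 5 + (T + T)/(T + I*√78) = 5 + (2*T)/(T + I*√78) = 5 + 2*T/(T + I*√78))
-18222 + J(7*Z(0, 2)) = -18222 + (7*(7*(3 - 1*2)) + 5*I*√78)/(7*(3 - 1*2) + I*√78) = -18222 + (7*(7*(3 - 2)) + 5*I*√78)/(7*(3 - 2) + I*√78) = -18222 + (7*(7*1) + 5*I*√78)/(7*1 + I*√78) = -18222 + (7*7 + 5*I*√78)/(7 + I*√78) = -18222 + (49 + 5*I*√78)/(7 + I*√78)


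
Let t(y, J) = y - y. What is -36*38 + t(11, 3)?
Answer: -1368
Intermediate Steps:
t(y, J) = 0
-36*38 + t(11, 3) = -36*38 + 0 = -1368 + 0 = -1368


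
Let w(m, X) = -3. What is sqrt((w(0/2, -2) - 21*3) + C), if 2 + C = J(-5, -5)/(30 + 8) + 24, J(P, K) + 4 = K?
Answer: 41*I*sqrt(38)/38 ≈ 6.6511*I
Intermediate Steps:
J(P, K) = -4 + K
C = 827/38 (C = -2 + ((-4 - 5)/(30 + 8) + 24) = -2 + (-9/38 + 24) = -2 + 903/38 = 827/38 ≈ 21.763)
sqrt((w(0/2, -2) - 21*3) + C) = sqrt((-3 - 21*3) + 827/38) = sqrt((-3 - 63) + 827/38) = sqrt(-66 + 827/38) = sqrt(-1681/38) = 41*I*sqrt(38)/38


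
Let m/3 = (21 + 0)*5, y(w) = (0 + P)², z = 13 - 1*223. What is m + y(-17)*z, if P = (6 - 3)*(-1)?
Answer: -1575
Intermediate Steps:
P = -3 (P = 3*(-1) = -3)
z = -210 (z = 13 - 223 = -210)
y(w) = 9 (y(w) = (0 - 3)² = (-3)² = 9)
m = 315 (m = 3*((21 + 0)*5) = 3*(21*5) = 3*105 = 315)
m + y(-17)*z = 315 + 9*(-210) = 315 - 1890 = -1575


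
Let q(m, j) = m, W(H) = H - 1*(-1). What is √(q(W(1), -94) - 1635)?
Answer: I*√1633 ≈ 40.41*I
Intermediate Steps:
W(H) = 1 + H (W(H) = H + 1 = 1 + H)
√(q(W(1), -94) - 1635) = √((1 + 1) - 1635) = √(2 - 1635) = √(-1633) = I*√1633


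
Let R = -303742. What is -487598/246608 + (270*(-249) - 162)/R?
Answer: -32871146345/18726301784 ≈ -1.7553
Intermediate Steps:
-487598/246608 + (270*(-249) - 162)/R = -487598/246608 + (270*(-249) - 162)/(-303742) = -487598*1/246608 + (-67230 - 162)*(-1/303742) = -243799/123304 - 67392*(-1/303742) = -243799/123304 + 33696/151871 = -32871146345/18726301784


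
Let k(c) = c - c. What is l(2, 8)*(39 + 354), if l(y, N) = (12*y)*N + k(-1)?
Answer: 75456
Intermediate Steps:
k(c) = 0
l(y, N) = 12*N*y (l(y, N) = (12*y)*N + 0 = 12*N*y + 0 = 12*N*y)
l(2, 8)*(39 + 354) = (12*8*2)*(39 + 354) = 192*393 = 75456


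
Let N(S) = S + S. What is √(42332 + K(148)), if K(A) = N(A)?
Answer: 2*√10657 ≈ 206.47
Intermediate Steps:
N(S) = 2*S
K(A) = 2*A
√(42332 + K(148)) = √(42332 + 2*148) = √(42332 + 296) = √42628 = 2*√10657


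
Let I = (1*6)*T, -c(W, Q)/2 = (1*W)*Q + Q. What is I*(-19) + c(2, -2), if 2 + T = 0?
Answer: 240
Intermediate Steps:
T = -2 (T = -2 + 0 = -2)
c(W, Q) = -2*Q - 2*Q*W (c(W, Q) = -2*((1*W)*Q + Q) = -2*(W*Q + Q) = -2*(Q*W + Q) = -2*(Q + Q*W) = -2*Q - 2*Q*W)
I = -12 (I = (1*6)*(-2) = 6*(-2) = -12)
I*(-19) + c(2, -2) = -12*(-19) - 2*(-2)*(1 + 2) = 228 - 2*(-2)*3 = 228 + 12 = 240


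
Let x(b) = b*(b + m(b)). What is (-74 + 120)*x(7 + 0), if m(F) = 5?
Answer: 3864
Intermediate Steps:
x(b) = b*(5 + b) (x(b) = b*(b + 5) = b*(5 + b))
(-74 + 120)*x(7 + 0) = (-74 + 120)*((7 + 0)*(5 + (7 + 0))) = 46*(7*(5 + 7)) = 46*(7*12) = 46*84 = 3864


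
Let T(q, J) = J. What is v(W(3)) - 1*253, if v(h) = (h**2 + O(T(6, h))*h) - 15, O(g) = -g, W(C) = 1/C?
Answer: -268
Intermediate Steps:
v(h) = -15 (v(h) = (h**2 + (-h)*h) - 15 = (h**2 - h**2) - 15 = 0 - 15 = -15)
v(W(3)) - 1*253 = -15 - 1*253 = -15 - 253 = -268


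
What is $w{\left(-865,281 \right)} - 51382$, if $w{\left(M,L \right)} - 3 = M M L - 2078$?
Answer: $210197768$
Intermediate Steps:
$w{\left(M,L \right)} = -2075 + L M^{2}$ ($w{\left(M,L \right)} = 3 + \left(M M L - 2078\right) = 3 + \left(M^{2} L - 2078\right) = 3 + \left(L M^{2} - 2078\right) = 3 + \left(-2078 + L M^{2}\right) = -2075 + L M^{2}$)
$w{\left(-865,281 \right)} - 51382 = \left(-2075 + 281 \left(-865\right)^{2}\right) - 51382 = \left(-2075 + 281 \cdot 748225\right) + \left(\left(-280 + 321\right) - 51423\right) = \left(-2075 + 210251225\right) + \left(41 - 51423\right) = 210249150 - 51382 = 210197768$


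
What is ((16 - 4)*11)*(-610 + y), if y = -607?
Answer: -160644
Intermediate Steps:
((16 - 4)*11)*(-610 + y) = ((16 - 4)*11)*(-610 - 607) = (12*11)*(-1217) = 132*(-1217) = -160644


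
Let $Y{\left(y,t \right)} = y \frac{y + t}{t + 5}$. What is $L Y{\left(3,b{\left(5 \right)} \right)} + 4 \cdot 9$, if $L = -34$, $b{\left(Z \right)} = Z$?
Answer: $- \frac{228}{5} \approx -45.6$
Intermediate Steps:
$Y{\left(y,t \right)} = \frac{y \left(t + y\right)}{5 + t}$ ($Y{\left(y,t \right)} = y \frac{t + y}{5 + t} = \frac{y \left(t + y\right)}{5 + t}$)
$L Y{\left(3,b{\left(5 \right)} \right)} + 4 \cdot 9 = - 34 \frac{3 \left(5 + 3\right)}{5 + 5} + 4 \cdot 9 = - 34 \cdot 3 \cdot \frac{1}{10} \cdot 8 + 36 = \left(-34\right) \frac{12}{5} + 36 = - \frac{408}{5} + 36 = - \frac{228}{5}$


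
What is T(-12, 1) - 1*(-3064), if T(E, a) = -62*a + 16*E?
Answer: 2810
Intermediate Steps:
T(-12, 1) - 1*(-3064) = (-62*1 + 16*(-12)) - 1*(-3064) = (-62 - 192) + 3064 = -254 + 3064 = 2810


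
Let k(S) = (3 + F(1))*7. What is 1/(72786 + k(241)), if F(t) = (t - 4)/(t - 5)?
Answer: 4/291249 ≈ 1.3734e-5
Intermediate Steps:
F(t) = (-4 + t)/(-5 + t)
k(S) = 105/4 (k(S) = (3 + (-4 + 1)/(-5 + 1))*7 = (3 - 3/(-4))*7 = (3 - 1/4*(-3))*7 = (3 + 3/4)*7 = (15/4)*7 = 105/4)
1/(72786 + k(241)) = 1/(72786 + 105/4) = 1/(291249/4) = 4/291249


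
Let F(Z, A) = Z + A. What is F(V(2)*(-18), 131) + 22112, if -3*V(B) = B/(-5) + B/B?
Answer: 111233/5 ≈ 22247.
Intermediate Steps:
V(B) = -1/3 + B/15 (V(B) = -(B/(-5) + B/B)/3 = -(B*(-1/5) + 1)/3 = -(-B/5 + 1)/3 = -(1 - B/5)/3 = -1/3 + B/15)
F(Z, A) = A + Z
F(V(2)*(-18), 131) + 22112 = (131 + (-1/3 + (1/15)*2)*(-18)) + 22112 = (131 + (-1/3 + 2/15)*(-18)) + 22112 = (131 - 1/5*(-18)) + 22112 = (131 + 18/5) + 22112 = 673/5 + 22112 = 111233/5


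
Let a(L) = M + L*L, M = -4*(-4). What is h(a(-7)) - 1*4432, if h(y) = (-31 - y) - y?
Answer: -4593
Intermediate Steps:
M = 16
a(L) = 16 + L² (a(L) = 16 + L*L = 16 + L²)
h(y) = -31 - 2*y
h(a(-7)) - 1*4432 = (-31 - 2*(16 + (-7)²)) - 1*4432 = (-31 - 2*(16 + 49)) - 4432 = (-31 - 2*65) - 4432 = (-31 - 130) - 4432 = -161 - 4432 = -4593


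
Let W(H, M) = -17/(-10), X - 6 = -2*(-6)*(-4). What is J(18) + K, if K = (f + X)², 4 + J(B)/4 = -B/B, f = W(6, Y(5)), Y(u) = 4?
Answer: 160409/100 ≈ 1604.1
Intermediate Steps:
X = -42 (X = 6 - 2*(-6)*(-4) = 6 + 12*(-4) = 6 - 48 = -42)
W(H, M) = 17/10 (W(H, M) = -17*(-⅒) = 17/10)
f = 17/10 ≈ 1.7000
J(B) = -20 (J(B) = -16 + 4*(-B/B) = -16 + 4*(-1*1) = -16 + 4*(-1) = -16 - 4 = -20)
K = 162409/100 (K = (17/10 - 42)² = (-403/10)² = 162409/100 ≈ 1624.1)
J(18) + K = -20 + 162409/100 = 160409/100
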